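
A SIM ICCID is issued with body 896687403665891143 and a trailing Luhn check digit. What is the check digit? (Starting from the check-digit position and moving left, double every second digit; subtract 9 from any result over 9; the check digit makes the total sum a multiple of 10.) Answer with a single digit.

4

Partial digits right→left: 3 4 1 1 9 8 5 6 6 3 0 4 7 8 6 6 9 8
Double every second digit counting from the check-digit position (so the 1st, 3rd, 5th, ... of the partial from the right).
  doubled (with −9 where >9): 6 2 9 1 3 0 5 3 9 → sum 38
  kept as-is: 4 1 8 6 3 4 8 6 8 → sum 48
Total = 38 + 48 = 86.
Check digit = (10 − (86 mod 10)) mod 10 = 4.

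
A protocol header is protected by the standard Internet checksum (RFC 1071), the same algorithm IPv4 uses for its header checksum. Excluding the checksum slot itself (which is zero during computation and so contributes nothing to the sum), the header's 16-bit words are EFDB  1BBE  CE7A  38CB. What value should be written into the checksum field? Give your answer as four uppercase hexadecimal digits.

ED1F

One's-complement addition (fold any carry out of bit 15 back into bit 0):
  0xEFDB + 0x1BBE = 0x10B99 → wrap carry → 0x0B9A
  0x0B9A + 0xCE7A = 0x0DA14
  0xDA14 + 0x38CB = 0x112DF → wrap carry → 0x12E0
One's-complement sum = 0x12E0.
Checksum = ~0x12E0 & 0xFFFF = 0xED1F.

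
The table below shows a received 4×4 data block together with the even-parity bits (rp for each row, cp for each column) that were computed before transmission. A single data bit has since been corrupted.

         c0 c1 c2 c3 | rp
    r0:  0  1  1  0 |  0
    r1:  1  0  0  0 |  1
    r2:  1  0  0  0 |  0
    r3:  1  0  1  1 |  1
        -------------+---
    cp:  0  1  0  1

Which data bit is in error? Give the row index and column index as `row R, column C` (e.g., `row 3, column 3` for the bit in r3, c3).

Recompute each row's even parity and compare to rp:
  r0: data parity 0, sent rp 0 → ok
  r1: data parity 1, sent rp 1 → ok
  r2: data parity 1, sent rp 0 → mismatch
  r3: data parity 1, sent rp 1 → ok
Recompute each column's even parity and compare to cp:
  c0: data parity 1, sent cp 0 → mismatch
  c1: data parity 1, sent cp 1 → ok
  c2: data parity 0, sent cp 0 → ok
  c3: data parity 1, sent cp 1 → ok
Exactly one row (r2) and one column (c0) fail → the flipped bit is at their intersection.

row 2, column 0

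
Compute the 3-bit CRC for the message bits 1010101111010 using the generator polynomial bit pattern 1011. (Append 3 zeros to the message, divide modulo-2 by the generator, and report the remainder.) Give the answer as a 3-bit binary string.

101

Append 3 zeros: 1010101111010000. Divide by 1011 (XOR where the leading bit is 1):
  pos 0: 1010 XOR 1011 = 0001
  pos 3: 1101 XOR 1011 = 0110
  pos 4: 1101 XOR 1011 = 0110
  pos 5: 1101 XOR 1011 = 0110
  pos 6: 1101 XOR 1011 = 0110
  pos 7: 1100 XOR 1011 = 0111
  pos 8: 1111 XOR 1011 = 0100
  pos 9: 1000 XOR 1011 = 0011
  pos 11: 1100 XOR 1011 = 0111
  pos 12: 1110 XOR 1011 = 0101
Remainder (last 3 bits) = 101. This is the CRC / FCS.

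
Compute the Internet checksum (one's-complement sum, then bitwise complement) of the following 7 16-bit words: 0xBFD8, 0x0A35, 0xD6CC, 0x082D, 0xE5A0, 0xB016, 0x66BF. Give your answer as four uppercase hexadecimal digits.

5A81

One's-complement addition (fold any carry out of bit 15 back into bit 0):
  0xBFD8 + 0x0A35 = 0x0CA0D
  0xCA0D + 0xD6CC = 0x1A0D9 → wrap carry → 0xA0DA
  0xA0DA + 0x082D = 0x0A907
  0xA907 + 0xE5A0 = 0x18EA7 → wrap carry → 0x8EA8
  0x8EA8 + 0xB016 = 0x13EBE → wrap carry → 0x3EBF
  0x3EBF + 0x66BF = 0x0A57E
One's-complement sum = 0xA57E.
Checksum = ~0xA57E & 0xFFFF = 0x5A81.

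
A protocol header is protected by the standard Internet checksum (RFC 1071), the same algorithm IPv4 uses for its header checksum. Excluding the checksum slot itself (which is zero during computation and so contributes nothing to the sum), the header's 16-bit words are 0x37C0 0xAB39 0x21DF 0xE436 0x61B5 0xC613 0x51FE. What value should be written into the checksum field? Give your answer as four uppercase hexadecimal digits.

9D28

One's-complement addition (fold any carry out of bit 15 back into bit 0):
  0x37C0 + 0xAB39 = 0x0E2F9
  0xE2F9 + 0x21DF = 0x104D8 → wrap carry → 0x04D9
  0x04D9 + 0xE436 = 0x0E90F
  0xE90F + 0x61B5 = 0x14AC4 → wrap carry → 0x4AC5
  0x4AC5 + 0xC613 = 0x110D8 → wrap carry → 0x10D9
  0x10D9 + 0x51FE = 0x062D7
One's-complement sum = 0x62D7.
Checksum = ~0x62D7 & 0xFFFF = 0x9D28.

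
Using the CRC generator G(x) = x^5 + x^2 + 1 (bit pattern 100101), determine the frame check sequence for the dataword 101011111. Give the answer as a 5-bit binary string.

10111

Append 5 zeros: 10101111100000. Divide by 100101 (XOR where the leading bit is 1):
  pos 0: 101011 XOR 100101 = 001110
  pos 2: 111011 XOR 100101 = 011110
  pos 3: 111101 XOR 100101 = 011000
  pos 4: 110000 XOR 100101 = 010101
  pos 5: 101010 XOR 100101 = 001111
  pos 7: 111100 XOR 100101 = 011001
  pos 8: 110010 XOR 100101 = 010111
Remainder (last 5 bits) = 10111. This is the CRC / FCS.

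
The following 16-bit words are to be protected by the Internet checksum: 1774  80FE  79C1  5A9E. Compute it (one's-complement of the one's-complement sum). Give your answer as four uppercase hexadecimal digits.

One's-complement addition (fold any carry out of bit 15 back into bit 0):
  0x1774 + 0x80FE = 0x09872
  0x9872 + 0x79C1 = 0x11233 → wrap carry → 0x1234
  0x1234 + 0x5A9E = 0x06CD2
One's-complement sum = 0x6CD2.
Checksum = ~0x6CD2 & 0xFFFF = 0x932D.

932D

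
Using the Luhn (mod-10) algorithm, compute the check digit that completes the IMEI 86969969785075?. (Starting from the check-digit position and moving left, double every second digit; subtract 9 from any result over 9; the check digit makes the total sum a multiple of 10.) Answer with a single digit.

Partial digits right→left: 5 7 0 5 8 7 9 6 9 9 6 9 6 8
Double every second digit counting from the check-digit position (so the 1st, 3rd, 5th, ... of the partial from the right).
  doubled (with −9 where >9): 1 0 7 9 9 3 3 → sum 32
  kept as-is: 7 5 7 6 9 9 8 → sum 51
Total = 32 + 51 = 83.
Check digit = (10 − (83 mod 10)) mod 10 = 7.

7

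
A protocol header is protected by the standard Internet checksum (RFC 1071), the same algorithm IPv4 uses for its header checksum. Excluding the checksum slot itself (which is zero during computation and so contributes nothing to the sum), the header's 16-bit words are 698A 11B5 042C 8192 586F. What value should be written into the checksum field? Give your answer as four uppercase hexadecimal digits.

One's-complement addition (fold any carry out of bit 15 back into bit 0):
  0x698A + 0x11B5 = 0x07B3F
  0x7B3F + 0x042C = 0x07F6B
  0x7F6B + 0x8192 = 0x100FD → wrap carry → 0x00FE
  0x00FE + 0x586F = 0x0596D
One's-complement sum = 0x596D.
Checksum = ~0x596D & 0xFFFF = 0xA692.

A692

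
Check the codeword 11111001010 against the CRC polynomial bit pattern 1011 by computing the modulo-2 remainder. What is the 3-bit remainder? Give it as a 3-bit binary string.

Modulo-2 division of 11111001010 by 1011:
  pos 0: 1111 XOR 1011 = 0100
  pos 1: 1001 XOR 1011 = 0010
  pos 3: 1000 XOR 1011 = 0011
  pos 5: 1110 XOR 1011 = 0101
  pos 6: 1011 XOR 1011 = 0000
Remainder = 000 (zero — the frame passes the CRC check).

000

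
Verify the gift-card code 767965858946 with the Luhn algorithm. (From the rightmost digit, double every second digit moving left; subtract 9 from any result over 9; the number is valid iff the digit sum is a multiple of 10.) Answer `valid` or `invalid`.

From the right, keep odd positions and double even positions (subtract 9 from any doubled value over 9):
  doubled (positions 2,4,...): 8 7 7 3 5 5 → sum 35
  kept (positions 1,3,...): 6 9 5 5 9 6 → sum 40
Total = 75.
75 mod 10 = 5, so the number is invalid.

invalid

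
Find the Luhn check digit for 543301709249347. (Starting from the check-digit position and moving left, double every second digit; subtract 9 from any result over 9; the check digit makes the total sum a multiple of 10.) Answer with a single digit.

Partial digits right→left: 7 4 3 9 4 2 9 0 7 1 0 3 3 4 5
Double every second digit counting from the check-digit position (so the 1st, 3rd, 5th, ... of the partial from the right).
  doubled (with −9 where >9): 5 6 8 9 5 0 6 1 → sum 40
  kept as-is: 4 9 2 0 1 3 4 → sum 23
Total = 40 + 23 = 63.
Check digit = (10 − (63 mod 10)) mod 10 = 7.

7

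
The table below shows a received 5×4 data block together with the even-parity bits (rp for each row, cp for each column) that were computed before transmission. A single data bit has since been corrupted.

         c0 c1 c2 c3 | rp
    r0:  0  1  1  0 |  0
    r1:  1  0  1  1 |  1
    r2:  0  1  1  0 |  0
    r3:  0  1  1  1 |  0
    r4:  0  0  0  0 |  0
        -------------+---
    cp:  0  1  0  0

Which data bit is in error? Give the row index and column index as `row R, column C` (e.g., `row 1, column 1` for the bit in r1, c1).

Recompute each row's even parity and compare to rp:
  r0: data parity 0, sent rp 0 → ok
  r1: data parity 1, sent rp 1 → ok
  r2: data parity 0, sent rp 0 → ok
  r3: data parity 1, sent rp 0 → mismatch
  r4: data parity 0, sent rp 0 → ok
Recompute each column's even parity and compare to cp:
  c0: data parity 1, sent cp 0 → mismatch
  c1: data parity 1, sent cp 1 → ok
  c2: data parity 0, sent cp 0 → ok
  c3: data parity 0, sent cp 0 → ok
Exactly one row (r3) and one column (c0) fail → the flipped bit is at their intersection.

row 3, column 0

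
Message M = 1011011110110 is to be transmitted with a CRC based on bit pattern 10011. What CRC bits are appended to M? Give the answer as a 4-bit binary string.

1010

Append 4 zeros: 10110111101100000. Divide by 10011 (XOR where the leading bit is 1):
  pos 0: 10110 XOR 10011 = 00101
  pos 2: 10111 XOR 10011 = 00100
  pos 4: 10011 XOR 10011 = 00000
  pos 10: 11000 XOR 10011 = 01011
  pos 11: 10110 XOR 10011 = 00101
Remainder (last 4 bits) = 1010. This is the CRC / FCS.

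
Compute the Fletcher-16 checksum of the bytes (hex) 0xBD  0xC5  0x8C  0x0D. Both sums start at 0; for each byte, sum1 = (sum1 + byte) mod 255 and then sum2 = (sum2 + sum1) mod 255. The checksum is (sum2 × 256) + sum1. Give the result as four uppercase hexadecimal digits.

Running sums (mod 255):
  after byte 0 (0xBD): sum1=189, sum2=189
  after byte 1 (0xC5): sum1=131, sum2=65
  after byte 2 (0x8C): sum1=16, sum2=81
  after byte 3 (0x0D): sum1=29, sum2=110
Checksum = sum2·256 + sum1 = 110·256 + 29 = 28189 = 0x6E1D.

6E1D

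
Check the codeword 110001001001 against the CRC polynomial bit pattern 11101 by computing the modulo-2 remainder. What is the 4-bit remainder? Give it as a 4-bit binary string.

0010

Modulo-2 division of 110001001001 by 11101:
  pos 0: 11000 XOR 11101 = 00101
  pos 2: 10110 XOR 11101 = 01011
  pos 3: 10110 XOR 11101 = 01011
  pos 4: 10111 XOR 11101 = 01010
  pos 5: 10100 XOR 11101 = 01001
  pos 6: 10010 XOR 11101 = 01111
  pos 7: 11111 XOR 11101 = 00010
Remainder = 0010 (nonzero — an error is detected).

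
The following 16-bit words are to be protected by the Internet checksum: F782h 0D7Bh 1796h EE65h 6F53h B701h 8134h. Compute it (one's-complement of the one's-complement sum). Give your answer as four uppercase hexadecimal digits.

One's-complement addition (fold any carry out of bit 15 back into bit 0):
  0xF782 + 0x0D7B = 0x104FD → wrap carry → 0x04FE
  0x04FE + 0x1796 = 0x01C94
  0x1C94 + 0xEE65 = 0x10AF9 → wrap carry → 0x0AFA
  0x0AFA + 0x6F53 = 0x07A4D
  0x7A4D + 0xB701 = 0x1314E → wrap carry → 0x314F
  0x314F + 0x8134 = 0x0B283
One's-complement sum = 0xB283.
Checksum = ~0xB283 & 0xFFFF = 0x4D7C.

4D7C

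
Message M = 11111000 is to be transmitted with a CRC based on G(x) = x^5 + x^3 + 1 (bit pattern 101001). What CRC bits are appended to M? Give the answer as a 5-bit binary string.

00101

Append 5 zeros: 1111100000000. Divide by 101001 (XOR where the leading bit is 1):
  pos 0: 111110 XOR 101001 = 010111
  pos 1: 101110 XOR 101001 = 000111
  pos 4: 111000 XOR 101001 = 010001
  pos 5: 100010 XOR 101001 = 001011
  pos 7: 101100 XOR 101001 = 000101
Remainder (last 5 bits) = 00101. This is the CRC / FCS.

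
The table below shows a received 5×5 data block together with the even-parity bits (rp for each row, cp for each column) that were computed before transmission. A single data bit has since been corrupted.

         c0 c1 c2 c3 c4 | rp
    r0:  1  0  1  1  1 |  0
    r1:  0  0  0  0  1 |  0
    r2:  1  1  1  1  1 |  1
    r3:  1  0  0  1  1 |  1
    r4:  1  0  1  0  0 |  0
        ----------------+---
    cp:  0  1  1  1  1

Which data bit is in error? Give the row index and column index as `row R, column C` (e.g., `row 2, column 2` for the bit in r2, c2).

row 1, column 4

Recompute each row's even parity and compare to rp:
  r0: data parity 0, sent rp 0 → ok
  r1: data parity 1, sent rp 0 → mismatch
  r2: data parity 1, sent rp 1 → ok
  r3: data parity 1, sent rp 1 → ok
  r4: data parity 0, sent rp 0 → ok
Recompute each column's even parity and compare to cp:
  c0: data parity 0, sent cp 0 → ok
  c1: data parity 1, sent cp 1 → ok
  c2: data parity 1, sent cp 1 → ok
  c3: data parity 1, sent cp 1 → ok
  c4: data parity 0, sent cp 1 → mismatch
Exactly one row (r1) and one column (c4) fail → the flipped bit is at their intersection.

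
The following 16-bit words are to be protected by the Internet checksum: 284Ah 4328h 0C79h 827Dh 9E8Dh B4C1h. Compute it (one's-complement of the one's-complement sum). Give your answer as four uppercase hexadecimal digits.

One's-complement addition (fold any carry out of bit 15 back into bit 0):
  0x284A + 0x4328 = 0x06B72
  0x6B72 + 0x0C79 = 0x077EB
  0x77EB + 0x827D = 0x0FA68
  0xFA68 + 0x9E8D = 0x198F5 → wrap carry → 0x98F6
  0x98F6 + 0xB4C1 = 0x14DB7 → wrap carry → 0x4DB8
One's-complement sum = 0x4DB8.
Checksum = ~0x4DB8 & 0xFFFF = 0xB247.

B247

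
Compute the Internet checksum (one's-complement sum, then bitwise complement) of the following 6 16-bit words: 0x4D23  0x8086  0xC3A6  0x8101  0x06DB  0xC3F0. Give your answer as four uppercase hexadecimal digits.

22E2

One's-complement addition (fold any carry out of bit 15 back into bit 0):
  0x4D23 + 0x8086 = 0x0CDA9
  0xCDA9 + 0xC3A6 = 0x1914F → wrap carry → 0x9150
  0x9150 + 0x8101 = 0x11251 → wrap carry → 0x1252
  0x1252 + 0x06DB = 0x0192D
  0x192D + 0xC3F0 = 0x0DD1D
One's-complement sum = 0xDD1D.
Checksum = ~0xDD1D & 0xFFFF = 0x22E2.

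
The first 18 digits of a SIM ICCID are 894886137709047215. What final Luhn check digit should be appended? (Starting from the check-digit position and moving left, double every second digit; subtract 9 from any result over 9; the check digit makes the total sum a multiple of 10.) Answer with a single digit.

2

Partial digits right→left: 5 1 2 7 4 0 9 0 7 7 3 1 6 8 8 4 9 8
Double every second digit counting from the check-digit position (so the 1st, 3rd, 5th, ... of the partial from the right).
  doubled (with −9 where >9): 1 4 8 9 5 6 3 7 9 → sum 52
  kept as-is: 1 7 0 0 7 1 8 4 8 → sum 36
Total = 52 + 36 = 88.
Check digit = (10 − (88 mod 10)) mod 10 = 2.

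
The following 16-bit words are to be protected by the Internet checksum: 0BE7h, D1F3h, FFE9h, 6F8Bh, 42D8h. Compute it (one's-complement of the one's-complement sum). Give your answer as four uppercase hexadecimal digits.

6FD7

One's-complement addition (fold any carry out of bit 15 back into bit 0):
  0x0BE7 + 0xD1F3 = 0x0DDDA
  0xDDDA + 0xFFE9 = 0x1DDC3 → wrap carry → 0xDDC4
  0xDDC4 + 0x6F8B = 0x14D4F → wrap carry → 0x4D50
  0x4D50 + 0x42D8 = 0x09028
One's-complement sum = 0x9028.
Checksum = ~0x9028 & 0xFFFF = 0x6FD7.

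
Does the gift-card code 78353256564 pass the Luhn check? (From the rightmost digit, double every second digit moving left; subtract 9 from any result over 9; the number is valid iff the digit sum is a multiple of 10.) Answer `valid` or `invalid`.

invalid

From the right, keep odd positions and double even positions (subtract 9 from any doubled value over 9):
  doubled (positions 2,4,...): 3 3 4 1 7 → sum 18
  kept (positions 1,3,...): 4 5 5 3 3 7 → sum 27
Total = 45.
45 mod 10 = 5, so the number is invalid.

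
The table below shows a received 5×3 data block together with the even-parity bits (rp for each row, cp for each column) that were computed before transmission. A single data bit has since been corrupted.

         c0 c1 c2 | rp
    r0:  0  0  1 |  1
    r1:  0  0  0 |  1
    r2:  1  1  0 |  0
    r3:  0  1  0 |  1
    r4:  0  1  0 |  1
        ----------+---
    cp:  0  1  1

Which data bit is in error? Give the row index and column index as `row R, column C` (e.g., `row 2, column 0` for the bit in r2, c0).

Recompute each row's even parity and compare to rp:
  r0: data parity 1, sent rp 1 → ok
  r1: data parity 0, sent rp 1 → mismatch
  r2: data parity 0, sent rp 0 → ok
  r3: data parity 1, sent rp 1 → ok
  r4: data parity 1, sent rp 1 → ok
Recompute each column's even parity and compare to cp:
  c0: data parity 1, sent cp 0 → mismatch
  c1: data parity 1, sent cp 1 → ok
  c2: data parity 1, sent cp 1 → ok
Exactly one row (r1) and one column (c0) fail → the flipped bit is at their intersection.

row 1, column 0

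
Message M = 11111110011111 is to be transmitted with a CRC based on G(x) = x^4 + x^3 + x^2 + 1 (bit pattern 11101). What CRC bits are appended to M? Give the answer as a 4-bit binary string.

1100

Append 4 zeros: 111111100111110000. Divide by 11101 (XOR where the leading bit is 1):
  pos 0: 11111 XOR 11101 = 00010
  pos 3: 10110 XOR 11101 = 01011
  pos 4: 10110 XOR 11101 = 01011
  pos 5: 10111 XOR 11101 = 01010
  pos 6: 10101 XOR 11101 = 01000
  pos 7: 10001 XOR 11101 = 01100
  pos 8: 11001 XOR 11101 = 00100
  pos 10: 10010 XOR 11101 = 01111
  pos 11: 11110 XOR 11101 = 00011
Remainder (last 4 bits) = 1100. This is the CRC / FCS.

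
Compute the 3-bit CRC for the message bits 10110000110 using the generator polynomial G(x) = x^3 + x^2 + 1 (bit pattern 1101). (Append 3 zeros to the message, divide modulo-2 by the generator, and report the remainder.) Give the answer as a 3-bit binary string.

Append 3 zeros: 10110000110000. Divide by 1101 (XOR where the leading bit is 1):
  pos 0: 1011 XOR 1101 = 0110
  pos 1: 1100 XOR 1101 = 0001
  pos 4: 1000 XOR 1101 = 0101
  pos 5: 1011 XOR 1101 = 0110
  pos 6: 1101 XOR 1101 = 0000
Remainder (last 3 bits) = 000. This is the CRC / FCS.

000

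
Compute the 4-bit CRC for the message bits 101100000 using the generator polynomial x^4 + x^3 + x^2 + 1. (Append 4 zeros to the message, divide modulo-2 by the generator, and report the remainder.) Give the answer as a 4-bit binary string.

Append 4 zeros: 1011000000000. Divide by 11101 (XOR where the leading bit is 1):
  pos 0: 10110 XOR 11101 = 01011
  pos 1: 10110 XOR 11101 = 01011
  pos 2: 10110 XOR 11101 = 01011
  pos 3: 10110 XOR 11101 = 01011
  pos 4: 10110 XOR 11101 = 01011
  pos 5: 10110 XOR 11101 = 01011
  pos 6: 10110 XOR 11101 = 01011
  pos 7: 10110 XOR 11101 = 01011
  pos 8: 10110 XOR 11101 = 01011
Remainder (last 4 bits) = 1011. This is the CRC / FCS.

1011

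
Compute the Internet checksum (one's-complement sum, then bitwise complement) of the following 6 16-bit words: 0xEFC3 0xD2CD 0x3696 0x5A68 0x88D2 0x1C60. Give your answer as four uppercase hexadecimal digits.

073D

One's-complement addition (fold any carry out of bit 15 back into bit 0):
  0xEFC3 + 0xD2CD = 0x1C290 → wrap carry → 0xC291
  0xC291 + 0x3696 = 0x0F927
  0xF927 + 0x5A68 = 0x1538F → wrap carry → 0x5390
  0x5390 + 0x88D2 = 0x0DC62
  0xDC62 + 0x1C60 = 0x0F8C2
One's-complement sum = 0xF8C2.
Checksum = ~0xF8C2 & 0xFFFF = 0x073D.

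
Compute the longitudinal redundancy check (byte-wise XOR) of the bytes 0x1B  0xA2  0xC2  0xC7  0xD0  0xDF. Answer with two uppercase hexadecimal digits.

XOR the bytes together:
  start with 0x1B
  0x1B ⊕ 0xA2 = 0xB9
  0xB9 ⊕ 0xC2 = 0x7B
  0x7B ⊕ 0xC7 = 0xBC
  0xBC ⊕ 0xD0 = 0x6C
  0x6C ⊕ 0xDF = 0xB3

B3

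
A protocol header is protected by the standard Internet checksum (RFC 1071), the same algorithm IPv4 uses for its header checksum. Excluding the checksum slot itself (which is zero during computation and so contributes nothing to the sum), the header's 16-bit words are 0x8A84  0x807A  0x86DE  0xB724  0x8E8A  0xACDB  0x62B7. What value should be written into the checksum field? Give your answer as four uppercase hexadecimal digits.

18E0

One's-complement addition (fold any carry out of bit 15 back into bit 0):
  0x8A84 + 0x807A = 0x10AFE → wrap carry → 0x0AFF
  0x0AFF + 0x86DE = 0x091DD
  0x91DD + 0xB724 = 0x14901 → wrap carry → 0x4902
  0x4902 + 0x8E8A = 0x0D78C
  0xD78C + 0xACDB = 0x18467 → wrap carry → 0x8468
  0x8468 + 0x62B7 = 0x0E71F
One's-complement sum = 0xE71F.
Checksum = ~0xE71F & 0xFFFF = 0x18E0.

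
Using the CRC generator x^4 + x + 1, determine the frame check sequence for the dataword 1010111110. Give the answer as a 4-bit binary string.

1101

Append 4 zeros: 10101111100000. Divide by 10011 (XOR where the leading bit is 1):
  pos 0: 10101 XOR 10011 = 00110
  pos 2: 11011 XOR 10011 = 01000
  pos 3: 10001 XOR 10011 = 00010
  pos 6: 10100 XOR 10011 = 00111
  pos 8: 11100 XOR 10011 = 01111
  pos 9: 11110 XOR 10011 = 01101
Remainder (last 4 bits) = 1101. This is the CRC / FCS.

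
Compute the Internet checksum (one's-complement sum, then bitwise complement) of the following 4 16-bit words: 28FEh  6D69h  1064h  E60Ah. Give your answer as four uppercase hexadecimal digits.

One's-complement addition (fold any carry out of bit 15 back into bit 0):
  0x28FE + 0x6D69 = 0x09667
  0x9667 + 0x1064 = 0x0A6CB
  0xA6CB + 0xE60A = 0x18CD5 → wrap carry → 0x8CD6
One's-complement sum = 0x8CD6.
Checksum = ~0x8CD6 & 0xFFFF = 0x7329.

7329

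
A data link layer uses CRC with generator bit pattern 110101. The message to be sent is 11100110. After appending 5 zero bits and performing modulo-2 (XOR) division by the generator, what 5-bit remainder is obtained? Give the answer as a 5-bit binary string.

00001

Append 5 zeros: 1110011000000. Divide by 110101 (XOR where the leading bit is 1):
  pos 0: 111001 XOR 110101 = 001100
  pos 2: 110010 XOR 110101 = 000111
  pos 5: 111000 XOR 110101 = 001101
  pos 7: 110100 XOR 110101 = 000001
Remainder (last 5 bits) = 00001. This is the CRC / FCS.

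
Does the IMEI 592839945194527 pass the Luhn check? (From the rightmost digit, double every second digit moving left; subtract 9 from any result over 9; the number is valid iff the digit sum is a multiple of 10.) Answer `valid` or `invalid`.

From the right, keep odd positions and double even positions (subtract 9 from any doubled value over 9):
  doubled (positions 2,4,...): 4 8 2 8 9 7 9 → sum 47
  kept (positions 1,3,...): 7 5 9 5 9 3 2 5 → sum 45
Total = 92.
92 mod 10 = 2, so the number is invalid.

invalid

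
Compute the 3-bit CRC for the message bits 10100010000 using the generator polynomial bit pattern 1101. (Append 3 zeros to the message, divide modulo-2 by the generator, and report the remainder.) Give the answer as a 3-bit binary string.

000

Append 3 zeros: 10100010000000. Divide by 1101 (XOR where the leading bit is 1):
  pos 0: 1010 XOR 1101 = 0111
  pos 1: 1110 XOR 1101 = 0011
  pos 3: 1101 XOR 1101 = 0000
Remainder (last 3 bits) = 000. This is the CRC / FCS.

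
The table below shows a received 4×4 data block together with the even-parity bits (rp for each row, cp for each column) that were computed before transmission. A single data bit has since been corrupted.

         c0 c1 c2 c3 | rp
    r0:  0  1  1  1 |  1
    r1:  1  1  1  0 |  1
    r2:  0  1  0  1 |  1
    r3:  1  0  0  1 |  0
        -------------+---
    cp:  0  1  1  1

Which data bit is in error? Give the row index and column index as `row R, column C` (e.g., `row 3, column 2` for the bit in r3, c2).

Recompute each row's even parity and compare to rp:
  r0: data parity 1, sent rp 1 → ok
  r1: data parity 1, sent rp 1 → ok
  r2: data parity 0, sent rp 1 → mismatch
  r3: data parity 0, sent rp 0 → ok
Recompute each column's even parity and compare to cp:
  c0: data parity 0, sent cp 0 → ok
  c1: data parity 1, sent cp 1 → ok
  c2: data parity 0, sent cp 1 → mismatch
  c3: data parity 1, sent cp 1 → ok
Exactly one row (r2) and one column (c2) fail → the flipped bit is at their intersection.

row 2, column 2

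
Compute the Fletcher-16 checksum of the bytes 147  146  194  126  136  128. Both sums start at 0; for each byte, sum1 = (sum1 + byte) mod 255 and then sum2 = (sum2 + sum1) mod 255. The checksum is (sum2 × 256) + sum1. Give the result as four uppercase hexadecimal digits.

Running sums (mod 255):
  after byte 0 (147): sum1=147, sum2=147
  after byte 1 (146): sum1=38, sum2=185
  after byte 2 (194): sum1=232, sum2=162
  after byte 3 (126): sum1=103, sum2=10
  after byte 4 (136): sum1=239, sum2=249
  after byte 5 (128): sum1=112, sum2=106
Checksum = sum2·256 + sum1 = 106·256 + 112 = 27248 = 0x6A70.

6A70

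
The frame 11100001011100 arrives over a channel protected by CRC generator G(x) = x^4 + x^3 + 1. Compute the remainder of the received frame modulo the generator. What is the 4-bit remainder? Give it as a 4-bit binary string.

Modulo-2 division of 11100001011100 by 11001:
  pos 0: 11100 XOR 11001 = 00101
  pos 2: 10100 XOR 11001 = 01101
  pos 3: 11011 XOR 11001 = 00010
  pos 6: 10011 XOR 11001 = 01010
  pos 7: 10101 XOR 11001 = 01100
  pos 8: 11000 XOR 11001 = 00001
Remainder = 0010 (nonzero — an error is detected).

0010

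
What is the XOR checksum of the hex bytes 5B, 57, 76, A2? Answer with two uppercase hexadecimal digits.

XOR the bytes together:
  start with 0x5B
  0x5B ⊕ 0x57 = 0x0C
  0x0C ⊕ 0x76 = 0x7A
  0x7A ⊕ 0xA2 = 0xD8

D8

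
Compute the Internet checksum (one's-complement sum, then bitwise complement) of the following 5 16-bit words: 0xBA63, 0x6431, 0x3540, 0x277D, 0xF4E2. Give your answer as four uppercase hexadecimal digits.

One's-complement addition (fold any carry out of bit 15 back into bit 0):
  0xBA63 + 0x6431 = 0x11E94 → wrap carry → 0x1E95
  0x1E95 + 0x3540 = 0x053D5
  0x53D5 + 0x277D = 0x07B52
  0x7B52 + 0xF4E2 = 0x17034 → wrap carry → 0x7035
One's-complement sum = 0x7035.
Checksum = ~0x7035 & 0xFFFF = 0x8FCA.

8FCA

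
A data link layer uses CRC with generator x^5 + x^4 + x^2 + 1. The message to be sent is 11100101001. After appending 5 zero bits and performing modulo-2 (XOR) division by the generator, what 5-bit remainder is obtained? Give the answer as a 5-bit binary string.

10010

Append 5 zeros: 1110010100100000. Divide by 110101 (XOR where the leading bit is 1):
  pos 0: 111001 XOR 110101 = 001100
  pos 2: 110001 XOR 110101 = 000100
  pos 5: 100001 XOR 110101 = 010100
  pos 6: 101000 XOR 110101 = 011101
  pos 7: 111010 XOR 110101 = 001111
  pos 9: 111100 XOR 110101 = 001001
Remainder (last 5 bits) = 10010. This is the CRC / FCS.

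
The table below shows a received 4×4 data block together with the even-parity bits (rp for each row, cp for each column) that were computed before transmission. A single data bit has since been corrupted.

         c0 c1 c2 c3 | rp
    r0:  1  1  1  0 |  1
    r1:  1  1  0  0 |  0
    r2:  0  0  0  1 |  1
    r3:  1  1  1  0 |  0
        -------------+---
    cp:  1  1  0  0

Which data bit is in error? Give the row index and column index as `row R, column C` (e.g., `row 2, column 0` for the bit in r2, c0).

row 3, column 3

Recompute each row's even parity and compare to rp:
  r0: data parity 1, sent rp 1 → ok
  r1: data parity 0, sent rp 0 → ok
  r2: data parity 1, sent rp 1 → ok
  r3: data parity 1, sent rp 0 → mismatch
Recompute each column's even parity and compare to cp:
  c0: data parity 1, sent cp 1 → ok
  c1: data parity 1, sent cp 1 → ok
  c2: data parity 0, sent cp 0 → ok
  c3: data parity 1, sent cp 0 → mismatch
Exactly one row (r3) and one column (c3) fail → the flipped bit is at their intersection.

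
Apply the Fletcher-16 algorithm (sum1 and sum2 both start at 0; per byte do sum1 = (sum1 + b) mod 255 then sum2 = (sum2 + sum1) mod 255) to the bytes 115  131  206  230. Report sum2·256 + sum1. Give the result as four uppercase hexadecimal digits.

Running sums (mod 255):
  after byte 0 (115): sum1=115, sum2=115
  after byte 1 (131): sum1=246, sum2=106
  after byte 2 (206): sum1=197, sum2=48
  after byte 3 (230): sum1=172, sum2=220
Checksum = sum2·256 + sum1 = 220·256 + 172 = 56492 = 0xDCAC.

DCAC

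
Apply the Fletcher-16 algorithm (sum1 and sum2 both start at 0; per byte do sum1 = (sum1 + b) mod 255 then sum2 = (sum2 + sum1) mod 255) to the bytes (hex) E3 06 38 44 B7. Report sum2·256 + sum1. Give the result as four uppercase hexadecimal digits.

Running sums (mod 255):
  after byte 0 (E3): sum1=227, sum2=227
  after byte 1 (06): sum1=233, sum2=205
  after byte 2 (38): sum1=34, sum2=239
  after byte 3 (44): sum1=102, sum2=86
  after byte 4 (B7): sum1=30, sum2=116
Checksum = sum2·256 + sum1 = 116·256 + 30 = 29726 = 0x741E.

741E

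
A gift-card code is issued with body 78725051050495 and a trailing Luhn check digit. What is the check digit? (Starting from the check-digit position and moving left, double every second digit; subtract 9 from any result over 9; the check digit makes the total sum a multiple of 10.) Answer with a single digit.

Partial digits right→left: 5 9 4 0 5 0 1 5 0 5 2 7 8 7
Double every second digit counting from the check-digit position (so the 1st, 3rd, 5th, ... of the partial from the right).
  doubled (with −9 where >9): 1 8 1 2 0 4 7 → sum 23
  kept as-is: 9 0 0 5 5 7 7 → sum 33
Total = 23 + 33 = 56.
Check digit = (10 − (56 mod 10)) mod 10 = 4.

4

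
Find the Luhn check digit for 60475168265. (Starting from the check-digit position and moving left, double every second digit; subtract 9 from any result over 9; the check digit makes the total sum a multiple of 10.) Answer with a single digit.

Partial digits right→left: 5 6 2 8 6 1 5 7 4 0 6
Double every second digit counting from the check-digit position (so the 1st, 3rd, 5th, ... of the partial from the right).
  doubled (with −9 where >9): 1 4 3 1 8 3 → sum 20
  kept as-is: 6 8 1 7 0 → sum 22
Total = 20 + 22 = 42.
Check digit = (10 − (42 mod 10)) mod 10 = 8.

8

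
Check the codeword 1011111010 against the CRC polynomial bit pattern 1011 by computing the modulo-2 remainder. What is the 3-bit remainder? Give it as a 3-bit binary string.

000

Modulo-2 division of 1011111010 by 1011:
  pos 0: 1011 XOR 1011 = 0000
  pos 4: 1110 XOR 1011 = 0101
  pos 5: 1011 XOR 1011 = 0000
Remainder = 000 (zero — the frame passes the CRC check).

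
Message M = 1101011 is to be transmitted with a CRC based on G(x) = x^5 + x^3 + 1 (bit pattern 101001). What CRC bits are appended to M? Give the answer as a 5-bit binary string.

Append 5 zeros: 110101100000. Divide by 101001 (XOR where the leading bit is 1):
  pos 0: 110101 XOR 101001 = 011100
  pos 1: 111001 XOR 101001 = 010000
  pos 2: 100000 XOR 101001 = 001001
  pos 4: 100100 XOR 101001 = 001101
  pos 6: 110100 XOR 101001 = 011101
Remainder (last 5 bits) = 11101. This is the CRC / FCS.

11101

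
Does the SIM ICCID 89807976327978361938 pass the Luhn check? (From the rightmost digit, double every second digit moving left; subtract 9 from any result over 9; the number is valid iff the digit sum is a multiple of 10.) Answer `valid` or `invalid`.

From the right, keep odd positions and double even positions (subtract 9 from any doubled value over 9):
  doubled (positions 2,4,...): 6 2 6 5 5 6 5 5 7 7 → sum 54
  kept (positions 1,3,...): 8 9 6 8 9 2 6 9 0 9 → sum 66
Total = 120.
120 mod 10 = 0, so the number is valid.

valid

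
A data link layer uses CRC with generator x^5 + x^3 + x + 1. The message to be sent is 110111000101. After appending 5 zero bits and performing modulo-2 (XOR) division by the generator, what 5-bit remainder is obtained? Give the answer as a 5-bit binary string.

Append 5 zeros: 11011100010100000. Divide by 101011 (XOR where the leading bit is 1):
  pos 0: 110111 XOR 101011 = 011100
  pos 1: 111000 XOR 101011 = 010011
  pos 2: 100110 XOR 101011 = 001101
  pos 4: 110101 XOR 101011 = 011110
  pos 5: 111100 XOR 101011 = 010111
  pos 6: 101111 XOR 101011 = 000100
  pos 9: 100000 XOR 101011 = 001011
  pos 11: 101100 XOR 101011 = 000111
Remainder (last 5 bits) = 00111. This is the CRC / FCS.

00111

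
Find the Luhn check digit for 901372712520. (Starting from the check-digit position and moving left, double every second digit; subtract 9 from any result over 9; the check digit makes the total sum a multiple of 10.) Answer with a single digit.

9

Partial digits right→left: 0 2 5 2 1 7 2 7 3 1 0 9
Double every second digit counting from the check-digit position (so the 1st, 3rd, 5th, ... of the partial from the right).
  doubled (with −9 where >9): 0 1 2 4 6 0 → sum 13
  kept as-is: 2 2 7 7 1 9 → sum 28
Total = 13 + 28 = 41.
Check digit = (10 − (41 mod 10)) mod 10 = 9.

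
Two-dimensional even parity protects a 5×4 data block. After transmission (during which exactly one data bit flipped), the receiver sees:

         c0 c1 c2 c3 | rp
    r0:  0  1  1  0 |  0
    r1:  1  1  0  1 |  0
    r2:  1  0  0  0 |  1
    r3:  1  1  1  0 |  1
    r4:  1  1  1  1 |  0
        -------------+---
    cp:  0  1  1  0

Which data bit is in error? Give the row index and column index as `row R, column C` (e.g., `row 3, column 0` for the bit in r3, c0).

row 1, column 1

Recompute each row's even parity and compare to rp:
  r0: data parity 0, sent rp 0 → ok
  r1: data parity 1, sent rp 0 → mismatch
  r2: data parity 1, sent rp 1 → ok
  r3: data parity 1, sent rp 1 → ok
  r4: data parity 0, sent rp 0 → ok
Recompute each column's even parity and compare to cp:
  c0: data parity 0, sent cp 0 → ok
  c1: data parity 0, sent cp 1 → mismatch
  c2: data parity 1, sent cp 1 → ok
  c3: data parity 0, sent cp 0 → ok
Exactly one row (r1) and one column (c1) fail → the flipped bit is at their intersection.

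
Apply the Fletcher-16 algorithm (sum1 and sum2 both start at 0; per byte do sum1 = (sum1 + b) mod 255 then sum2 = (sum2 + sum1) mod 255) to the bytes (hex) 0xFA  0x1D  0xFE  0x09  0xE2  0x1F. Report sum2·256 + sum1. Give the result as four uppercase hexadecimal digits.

6F22

Running sums (mod 255):
  after byte 0 (0xFA): sum1=250, sum2=250
  after byte 1 (0x1D): sum1=24, sum2=19
  after byte 2 (0xFE): sum1=23, sum2=42
  after byte 3 (0x09): sum1=32, sum2=74
  after byte 4 (0xE2): sum1=3, sum2=77
  after byte 5 (0x1F): sum1=34, sum2=111
Checksum = sum2·256 + sum1 = 111·256 + 34 = 28450 = 0x6F22.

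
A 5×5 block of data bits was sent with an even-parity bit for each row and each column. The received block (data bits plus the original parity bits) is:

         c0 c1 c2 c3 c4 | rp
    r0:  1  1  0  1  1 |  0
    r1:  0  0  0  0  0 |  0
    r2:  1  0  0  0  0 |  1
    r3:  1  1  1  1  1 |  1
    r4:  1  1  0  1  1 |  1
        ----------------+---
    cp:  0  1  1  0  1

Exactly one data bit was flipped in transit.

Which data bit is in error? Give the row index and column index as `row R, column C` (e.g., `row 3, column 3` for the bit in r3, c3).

row 4, column 3

Recompute each row's even parity and compare to rp:
  r0: data parity 0, sent rp 0 → ok
  r1: data parity 0, sent rp 0 → ok
  r2: data parity 1, sent rp 1 → ok
  r3: data parity 1, sent rp 1 → ok
  r4: data parity 0, sent rp 1 → mismatch
Recompute each column's even parity and compare to cp:
  c0: data parity 0, sent cp 0 → ok
  c1: data parity 1, sent cp 1 → ok
  c2: data parity 1, sent cp 1 → ok
  c3: data parity 1, sent cp 0 → mismatch
  c4: data parity 1, sent cp 1 → ok
Exactly one row (r4) and one column (c3) fail → the flipped bit is at their intersection.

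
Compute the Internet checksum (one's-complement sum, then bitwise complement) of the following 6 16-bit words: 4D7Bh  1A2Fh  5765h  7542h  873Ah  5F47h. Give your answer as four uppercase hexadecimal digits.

One's-complement addition (fold any carry out of bit 15 back into bit 0):
  0x4D7B + 0x1A2F = 0x067AA
  0x67AA + 0x5765 = 0x0BF0F
  0xBF0F + 0x7542 = 0x13451 → wrap carry → 0x3452
  0x3452 + 0x873A = 0x0BB8C
  0xBB8C + 0x5F47 = 0x11AD3 → wrap carry → 0x1AD4
One's-complement sum = 0x1AD4.
Checksum = ~0x1AD4 & 0xFFFF = 0xE52B.

E52B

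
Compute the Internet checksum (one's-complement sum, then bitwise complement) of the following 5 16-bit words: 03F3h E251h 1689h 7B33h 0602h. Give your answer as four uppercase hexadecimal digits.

81FC

One's-complement addition (fold any carry out of bit 15 back into bit 0):
  0x03F3 + 0xE251 = 0x0E644
  0xE644 + 0x1689 = 0x0FCCD
  0xFCCD + 0x7B33 = 0x17800 → wrap carry → 0x7801
  0x7801 + 0x0602 = 0x07E03
One's-complement sum = 0x7E03.
Checksum = ~0x7E03 & 0xFFFF = 0x81FC.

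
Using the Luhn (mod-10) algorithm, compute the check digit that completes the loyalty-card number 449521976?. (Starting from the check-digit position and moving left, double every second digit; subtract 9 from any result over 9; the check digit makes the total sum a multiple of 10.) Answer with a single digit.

Partial digits right→left: 6 7 9 1 2 5 9 4 4
Double every second digit counting from the check-digit position (so the 1st, 3rd, 5th, ... of the partial from the right).
  doubled (with −9 where >9): 3 9 4 9 8 → sum 33
  kept as-is: 7 1 5 4 → sum 17
Total = 33 + 17 = 50.
Check digit = (10 − (50 mod 10)) mod 10 = 0.

0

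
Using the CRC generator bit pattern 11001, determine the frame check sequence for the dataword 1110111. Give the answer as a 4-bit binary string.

1100

Append 4 zeros: 11101110000. Divide by 11001 (XOR where the leading bit is 1):
  pos 0: 11101 XOR 11001 = 00100
  pos 2: 10011 XOR 11001 = 01010
  pos 3: 10100 XOR 11001 = 01101
  pos 4: 11010 XOR 11001 = 00011
Remainder (last 4 bits) = 1100. This is the CRC / FCS.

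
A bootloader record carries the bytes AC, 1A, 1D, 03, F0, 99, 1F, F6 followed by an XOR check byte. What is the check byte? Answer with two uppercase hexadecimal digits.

28

XOR the bytes together:
  start with 0xAC
  0xAC ⊕ 0x1A = 0xB6
  0xB6 ⊕ 0x1D = 0xAB
  0xAB ⊕ 0x03 = 0xA8
  0xA8 ⊕ 0xF0 = 0x58
  0x58 ⊕ 0x99 = 0xC1
  0xC1 ⊕ 0x1F = 0xDE
  0xDE ⊕ 0xF6 = 0x28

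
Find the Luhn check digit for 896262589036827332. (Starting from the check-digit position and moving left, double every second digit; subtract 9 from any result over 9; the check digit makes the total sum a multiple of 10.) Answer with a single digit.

4

Partial digits right→left: 2 3 3 7 2 8 6 3 0 9 8 5 2 6 2 6 9 8
Double every second digit counting from the check-digit position (so the 1st, 3rd, 5th, ... of the partial from the right).
  doubled (with −9 where >9): 4 6 4 3 0 7 4 4 9 → sum 41
  kept as-is: 3 7 8 3 9 5 6 6 8 → sum 55
Total = 41 + 55 = 96.
Check digit = (10 − (96 mod 10)) mod 10 = 4.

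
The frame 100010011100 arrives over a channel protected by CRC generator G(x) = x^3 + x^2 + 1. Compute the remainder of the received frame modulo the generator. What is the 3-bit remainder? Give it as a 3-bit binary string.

000

Modulo-2 division of 100010011100 by 1101:
  pos 0: 1000 XOR 1101 = 0101
  pos 1: 1011 XOR 1101 = 0110
  pos 2: 1100 XOR 1101 = 0001
  pos 5: 1011 XOR 1101 = 0110
  pos 6: 1101 XOR 1101 = 0000
Remainder = 000 (zero — the frame passes the CRC check).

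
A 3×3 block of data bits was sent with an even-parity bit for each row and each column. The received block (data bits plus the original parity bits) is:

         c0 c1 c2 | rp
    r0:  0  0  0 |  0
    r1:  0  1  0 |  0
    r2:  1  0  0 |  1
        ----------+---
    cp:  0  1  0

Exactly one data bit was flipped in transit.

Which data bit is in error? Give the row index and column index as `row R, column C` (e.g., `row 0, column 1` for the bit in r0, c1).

Recompute each row's even parity and compare to rp:
  r0: data parity 0, sent rp 0 → ok
  r1: data parity 1, sent rp 0 → mismatch
  r2: data parity 1, sent rp 1 → ok
Recompute each column's even parity and compare to cp:
  c0: data parity 1, sent cp 0 → mismatch
  c1: data parity 1, sent cp 1 → ok
  c2: data parity 0, sent cp 0 → ok
Exactly one row (r1) and one column (c0) fail → the flipped bit is at their intersection.

row 1, column 0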